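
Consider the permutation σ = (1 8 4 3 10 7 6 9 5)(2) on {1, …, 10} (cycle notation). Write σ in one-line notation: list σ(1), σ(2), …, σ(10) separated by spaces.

Reading each image from the cycles: 1↦8, 2↦2, 3↦10, 4↦3, 5↦1, 6↦9, 7↦6, 8↦4, 9↦5, 10↦7.
Listing these in domain order gives 8 2 10 3 1 9 6 4 5 7.

8 2 10 3 1 9 6 4 5 7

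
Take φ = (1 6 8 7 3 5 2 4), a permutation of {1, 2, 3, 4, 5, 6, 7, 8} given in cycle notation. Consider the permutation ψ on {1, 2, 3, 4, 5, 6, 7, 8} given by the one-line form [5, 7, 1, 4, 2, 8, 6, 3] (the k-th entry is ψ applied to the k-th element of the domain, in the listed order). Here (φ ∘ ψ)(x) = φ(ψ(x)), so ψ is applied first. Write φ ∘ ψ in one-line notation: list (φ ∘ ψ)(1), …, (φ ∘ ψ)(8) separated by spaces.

2 3 6 1 4 7 8 5

(φ ∘ ψ)(x) = φ(ψ(x)). Computing each image: φ(ψ(1)) = φ(5) = 2, φ(ψ(2)) = φ(7) = 3, φ(ψ(3)) = φ(1) = 6, φ(ψ(4)) = φ(4) = 1, φ(ψ(5)) = φ(2) = 4, φ(ψ(6)) = φ(8) = 7, φ(ψ(7)) = φ(6) = 8, φ(ψ(8)) = φ(3) = 5.
Hence φ ∘ ψ = [2 3 6 1 4 7 8 5].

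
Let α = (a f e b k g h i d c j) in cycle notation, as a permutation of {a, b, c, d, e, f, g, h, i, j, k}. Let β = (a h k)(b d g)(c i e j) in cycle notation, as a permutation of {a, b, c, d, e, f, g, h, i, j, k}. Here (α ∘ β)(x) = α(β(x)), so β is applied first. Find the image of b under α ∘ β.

c

β(b) = d, then α(d) = c; composing gives (α ∘ β)(b) = c.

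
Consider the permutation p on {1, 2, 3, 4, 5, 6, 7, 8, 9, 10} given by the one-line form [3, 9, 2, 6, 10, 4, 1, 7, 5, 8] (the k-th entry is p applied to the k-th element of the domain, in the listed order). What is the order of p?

Writing p as disjoint cycles, the cycle lengths are 8, 2.
The order is lcm(8, 2) = 8.

8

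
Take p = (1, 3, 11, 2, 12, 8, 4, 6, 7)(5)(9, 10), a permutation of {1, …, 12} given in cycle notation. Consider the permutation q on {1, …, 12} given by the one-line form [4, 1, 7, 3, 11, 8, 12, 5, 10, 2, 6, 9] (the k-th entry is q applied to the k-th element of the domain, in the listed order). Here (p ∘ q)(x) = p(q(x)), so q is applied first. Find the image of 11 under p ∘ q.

7

q(11) = 6, then p(6) = 7; composing gives (p ∘ q)(11) = 7.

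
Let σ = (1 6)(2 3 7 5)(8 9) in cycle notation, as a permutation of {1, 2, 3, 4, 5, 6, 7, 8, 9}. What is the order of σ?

4

The disjoint cycles have lengths 4, 2, 2, 1.
The order is lcm(4, 2, 2) = 4.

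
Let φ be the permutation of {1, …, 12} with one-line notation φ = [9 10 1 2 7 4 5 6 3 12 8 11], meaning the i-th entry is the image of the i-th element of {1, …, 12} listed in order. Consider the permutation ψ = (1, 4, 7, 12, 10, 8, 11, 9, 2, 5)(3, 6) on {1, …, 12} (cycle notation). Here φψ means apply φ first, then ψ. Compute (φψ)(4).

φ(4) = 2, then ψ(2) = 5; composing gives (φψ)(4) = 5.

5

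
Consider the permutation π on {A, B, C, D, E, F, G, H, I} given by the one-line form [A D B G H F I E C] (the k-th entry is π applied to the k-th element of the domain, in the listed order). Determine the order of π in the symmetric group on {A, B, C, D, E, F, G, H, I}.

10

Decomposing into disjoint cycles gives cycle lengths 5, 2, 1, 1.
Since disjoint cycles commute, ord(π) = lcm(5, 2) = 10.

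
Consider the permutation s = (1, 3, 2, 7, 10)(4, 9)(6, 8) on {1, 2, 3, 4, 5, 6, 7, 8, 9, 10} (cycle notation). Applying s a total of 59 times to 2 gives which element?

3

2 lies in the 5-cycle (1, 3, 2, 7, 10).
Powers repeat with period 5 on this cycle, and 59 mod 5 = 4, so s^59(2) = s^4(2).
Advancing 4 steps from 2: 2 → 7 → 10 → 1 → 3.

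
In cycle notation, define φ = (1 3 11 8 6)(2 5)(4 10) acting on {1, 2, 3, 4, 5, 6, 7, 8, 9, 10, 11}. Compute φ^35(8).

8

8 lies in the 5-cycle (1 3 11 8 6).
On a 5-cycle, φ^5 is the identity, so φ^35 = φ^0 there (35 ≡ 0 mod 5).
So φ^35(8) = 8.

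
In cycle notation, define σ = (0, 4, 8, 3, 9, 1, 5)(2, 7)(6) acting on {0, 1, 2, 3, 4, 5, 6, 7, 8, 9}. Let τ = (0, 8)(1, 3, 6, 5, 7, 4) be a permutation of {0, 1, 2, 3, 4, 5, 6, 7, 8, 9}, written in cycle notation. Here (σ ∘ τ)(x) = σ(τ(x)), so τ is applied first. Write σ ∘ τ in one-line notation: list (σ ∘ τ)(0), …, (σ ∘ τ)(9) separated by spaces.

Chase each element through τ then σ: 0 → 8 → 3; 1 → 3 → 9; 2 → 2 → 7; 3 → 6 → 6; 4 → 1 → 5; 5 → 7 → 2; 6 → 5 → 0; 7 → 4 → 8; 8 → 0 → 4; 9 → 9 → 1.
Collecting the images, σ ∘ τ = [3 9 7 6 5 2 0 8 4 1].

3 9 7 6 5 2 0 8 4 1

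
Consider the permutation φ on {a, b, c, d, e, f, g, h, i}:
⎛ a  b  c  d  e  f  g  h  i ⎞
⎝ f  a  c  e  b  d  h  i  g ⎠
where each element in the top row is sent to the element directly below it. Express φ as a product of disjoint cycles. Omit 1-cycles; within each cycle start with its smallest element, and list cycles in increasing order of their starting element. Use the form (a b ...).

From a: a → f → d → e → b → a, closing the cycle (a f d e b).
Continuing from each remaining unvisited element yields (a f d e b)(g h i).

(a f d e b)(g h i)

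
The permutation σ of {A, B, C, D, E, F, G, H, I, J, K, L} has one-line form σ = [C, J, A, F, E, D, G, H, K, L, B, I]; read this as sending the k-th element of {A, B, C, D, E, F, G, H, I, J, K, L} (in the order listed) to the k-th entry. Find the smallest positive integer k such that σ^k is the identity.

10

Decomposing into disjoint cycles gives cycle lengths 5, 2, 2, 1, 1, 1.
The order is lcm(5, 2, 2) = 10.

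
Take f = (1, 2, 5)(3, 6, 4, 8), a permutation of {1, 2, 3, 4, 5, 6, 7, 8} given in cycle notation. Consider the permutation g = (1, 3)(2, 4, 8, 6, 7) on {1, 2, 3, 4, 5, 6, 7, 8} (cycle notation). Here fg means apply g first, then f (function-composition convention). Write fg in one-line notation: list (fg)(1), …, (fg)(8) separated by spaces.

6 8 2 3 1 7 5 4

(fg)(x) = f(g(x)). Computing each image: f(g(1)) = f(3) = 6, f(g(2)) = f(4) = 8, f(g(3)) = f(1) = 2, f(g(4)) = f(8) = 3, f(g(5)) = f(5) = 1, f(g(6)) = f(7) = 7, f(g(7)) = f(2) = 5, f(g(8)) = f(6) = 4.
Hence fg = [6 8 2 3 1 7 5 4].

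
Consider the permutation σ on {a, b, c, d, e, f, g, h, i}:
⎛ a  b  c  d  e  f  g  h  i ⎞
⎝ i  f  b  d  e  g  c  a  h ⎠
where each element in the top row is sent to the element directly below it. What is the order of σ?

12

Writing σ as disjoint cycles, the cycle lengths are 4, 3, 1, 1.
The order of σ is the least common multiple of its cycle lengths: lcm(4, 3) = 12.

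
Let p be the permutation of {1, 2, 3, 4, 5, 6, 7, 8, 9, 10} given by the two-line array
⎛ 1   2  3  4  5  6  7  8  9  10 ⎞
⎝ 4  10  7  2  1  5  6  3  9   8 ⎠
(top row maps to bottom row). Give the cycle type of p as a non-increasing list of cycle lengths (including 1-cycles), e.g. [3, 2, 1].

[9, 1]

The disjoint cycles are (1, 4, 2, 10, 8, 3, 7, 6, 5)(9), with lengths 9, 1 in non-increasing order.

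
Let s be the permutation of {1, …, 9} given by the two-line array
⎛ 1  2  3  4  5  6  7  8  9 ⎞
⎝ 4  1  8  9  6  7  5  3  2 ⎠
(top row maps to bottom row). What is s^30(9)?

Tracing 9 → 2 → … returns to 9 after 4 steps, so 9 lies in a 4-cycle (1 4 9 2).
Powers repeat with period 4 on this cycle, and 30 mod 4 = 2, so s^30(9) = s^2(9).
Stepping 2 places around the cycle: 9 → 2 → 1.

1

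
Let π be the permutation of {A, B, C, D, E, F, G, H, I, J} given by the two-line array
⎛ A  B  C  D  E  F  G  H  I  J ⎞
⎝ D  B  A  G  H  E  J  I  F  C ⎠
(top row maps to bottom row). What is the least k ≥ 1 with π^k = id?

The disjoint-cycle form of π has cycle lengths 5, 4, 1.
The order is lcm(5, 4) = 20.

20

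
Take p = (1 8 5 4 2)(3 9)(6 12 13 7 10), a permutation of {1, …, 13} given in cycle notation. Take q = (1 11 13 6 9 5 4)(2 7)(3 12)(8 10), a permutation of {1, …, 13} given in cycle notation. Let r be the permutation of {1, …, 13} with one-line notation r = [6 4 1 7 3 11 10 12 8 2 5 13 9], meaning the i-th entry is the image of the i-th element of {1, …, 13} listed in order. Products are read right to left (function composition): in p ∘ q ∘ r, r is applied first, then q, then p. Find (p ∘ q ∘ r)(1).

3

Chase 1: r(1) = 6; q(6) = 9; p(9) = 3. Hence (p ∘ q ∘ r)(1) = 3.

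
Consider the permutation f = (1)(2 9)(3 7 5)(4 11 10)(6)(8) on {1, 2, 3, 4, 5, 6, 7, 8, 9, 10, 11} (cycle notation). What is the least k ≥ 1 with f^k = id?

The cycle type of f is (3, 3, 2, 1, 1, 1).
The order is lcm(3, 3, 2) = 6.

6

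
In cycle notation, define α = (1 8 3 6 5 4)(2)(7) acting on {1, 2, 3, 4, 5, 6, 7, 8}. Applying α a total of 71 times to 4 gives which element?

5

4 lies in the 6-cycle (1 8 3 6 5 4).
On a 6-cycle, α^6 is the identity, so α^71 = α^5 there (71 ≡ 5 mod 6).
Advancing 5 steps from 4: 4 → 1 → 8 → 3 → 6 → 5.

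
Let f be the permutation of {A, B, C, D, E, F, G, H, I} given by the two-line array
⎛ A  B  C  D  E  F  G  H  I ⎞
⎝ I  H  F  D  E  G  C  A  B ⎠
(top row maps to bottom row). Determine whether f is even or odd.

In disjoint-cycle form the cycle lengths are 4, 3, 1, 1.
A cycle of length ℓ contributes ℓ−1 transpositions, so f is a product of 3 + 2 = 5 transpositions — odd.

odd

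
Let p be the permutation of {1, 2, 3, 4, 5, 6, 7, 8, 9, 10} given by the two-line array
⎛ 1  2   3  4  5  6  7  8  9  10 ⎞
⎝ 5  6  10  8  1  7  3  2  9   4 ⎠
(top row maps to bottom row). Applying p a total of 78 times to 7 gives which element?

Tracing 7 → 3 → … returns to 7 after 7 steps, so 7 lies in a 7-cycle (2 6 7 3 10 4 8).
On a 7-cycle, p^7 is the identity, so p^78 = p^1 there (78 ≡ 1 mod 7).
Stepping 1 place around the cycle: 7 → 3.

3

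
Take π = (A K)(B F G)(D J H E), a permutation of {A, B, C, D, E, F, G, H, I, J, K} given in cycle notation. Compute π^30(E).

E lies in the 4-cycle (D J H E).
On a 4-cycle, π^4 is the identity, so π^30 = π^2 there (30 ≡ 2 mod 4).
Stepping 2 places around the cycle: E → D → J.

J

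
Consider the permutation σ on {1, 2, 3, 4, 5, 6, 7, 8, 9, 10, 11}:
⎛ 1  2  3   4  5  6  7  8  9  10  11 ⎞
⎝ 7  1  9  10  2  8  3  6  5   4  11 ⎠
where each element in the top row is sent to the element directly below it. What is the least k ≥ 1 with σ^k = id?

6

Decomposing into disjoint cycles gives cycle lengths 6, 2, 2, 1.
The order of σ is the least common multiple of its cycle lengths: lcm(6, 2, 2) = 6.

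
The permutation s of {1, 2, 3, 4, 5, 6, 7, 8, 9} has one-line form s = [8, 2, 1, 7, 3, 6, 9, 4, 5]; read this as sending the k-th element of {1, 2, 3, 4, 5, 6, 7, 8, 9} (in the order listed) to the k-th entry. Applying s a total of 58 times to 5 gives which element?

1

Tracing 5 → 3 → … returns to 5 after 7 steps, so 5 lies in a 7-cycle (1 8 4 7 9 5 3).
Since the cycle has length 7, s^58 acts on it the same as s^2 (58 mod 7 = 2).
Advancing 2 steps from 5: 5 → 3 → 1.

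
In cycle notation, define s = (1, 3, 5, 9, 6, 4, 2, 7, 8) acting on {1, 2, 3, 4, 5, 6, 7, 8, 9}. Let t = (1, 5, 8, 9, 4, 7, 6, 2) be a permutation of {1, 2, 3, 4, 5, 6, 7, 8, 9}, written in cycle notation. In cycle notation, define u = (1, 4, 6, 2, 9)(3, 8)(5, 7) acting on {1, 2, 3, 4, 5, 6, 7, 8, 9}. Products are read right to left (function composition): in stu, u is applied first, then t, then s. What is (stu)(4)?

7

(stu)(4) = s(t(u(4))). u(4) = 6, then t(6) = 2, then s(2) = 7, so the result is 7.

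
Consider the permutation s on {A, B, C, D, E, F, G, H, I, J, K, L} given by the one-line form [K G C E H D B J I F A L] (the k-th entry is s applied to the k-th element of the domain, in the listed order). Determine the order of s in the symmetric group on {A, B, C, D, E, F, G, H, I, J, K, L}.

Decomposing into disjoint cycles gives cycle lengths 5, 2, 2, 1, 1, 1.
The order is lcm(5, 2, 2) = 10.

10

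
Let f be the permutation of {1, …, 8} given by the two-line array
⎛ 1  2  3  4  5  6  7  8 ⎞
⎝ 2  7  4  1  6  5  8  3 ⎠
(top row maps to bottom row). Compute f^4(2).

Tracing 2 → 7 → … returns to 2 after 6 steps, so 2 lies in a 6-cycle (1, 2, 7, 8, 3, 4).
Stepping 4 places around the cycle: 2 → 7 → 8 → 3 → 4.

4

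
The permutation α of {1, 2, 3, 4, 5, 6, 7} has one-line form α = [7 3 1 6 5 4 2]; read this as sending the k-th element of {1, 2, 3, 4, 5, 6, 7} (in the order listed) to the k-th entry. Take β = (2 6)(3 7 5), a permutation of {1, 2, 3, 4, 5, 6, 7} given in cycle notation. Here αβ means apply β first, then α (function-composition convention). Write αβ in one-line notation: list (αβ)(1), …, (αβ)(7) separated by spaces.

(αβ)(x) = α(β(x)). Computing each image: α(β(1)) = α(1) = 7, α(β(2)) = α(6) = 4, α(β(3)) = α(7) = 2, α(β(4)) = α(4) = 6, α(β(5)) = α(3) = 1, α(β(6)) = α(2) = 3, α(β(7)) = α(5) = 5.
Hence αβ = [7 4 2 6 1 3 5].

7 4 2 6 1 3 5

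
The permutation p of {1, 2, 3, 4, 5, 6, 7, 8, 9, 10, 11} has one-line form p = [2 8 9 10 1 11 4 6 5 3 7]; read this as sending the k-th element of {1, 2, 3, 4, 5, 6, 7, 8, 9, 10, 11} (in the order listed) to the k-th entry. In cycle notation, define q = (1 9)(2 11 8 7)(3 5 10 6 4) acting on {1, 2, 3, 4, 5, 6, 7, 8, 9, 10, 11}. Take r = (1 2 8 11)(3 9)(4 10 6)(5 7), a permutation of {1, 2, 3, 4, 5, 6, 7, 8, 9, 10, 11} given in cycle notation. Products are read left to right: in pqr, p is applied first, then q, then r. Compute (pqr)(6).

(pqr)(6) = r(q(p(6))). p(6) = 11, then q(11) = 8, then r(8) = 11, so the result is 11.

11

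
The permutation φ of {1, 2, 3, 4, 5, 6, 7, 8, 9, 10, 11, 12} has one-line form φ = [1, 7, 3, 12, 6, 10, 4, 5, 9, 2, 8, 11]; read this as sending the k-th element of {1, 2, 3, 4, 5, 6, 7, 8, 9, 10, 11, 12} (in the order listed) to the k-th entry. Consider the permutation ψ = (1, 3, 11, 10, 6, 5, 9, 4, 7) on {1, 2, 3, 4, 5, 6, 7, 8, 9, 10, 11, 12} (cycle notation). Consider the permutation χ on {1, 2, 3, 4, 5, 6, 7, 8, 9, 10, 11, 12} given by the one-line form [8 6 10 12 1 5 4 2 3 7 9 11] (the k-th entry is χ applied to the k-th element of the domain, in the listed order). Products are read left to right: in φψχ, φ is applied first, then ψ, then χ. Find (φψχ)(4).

11

Chase 4: φ(4) = 12; ψ(12) = 12; χ(12) = 11. Hence (φψχ)(4) = 11.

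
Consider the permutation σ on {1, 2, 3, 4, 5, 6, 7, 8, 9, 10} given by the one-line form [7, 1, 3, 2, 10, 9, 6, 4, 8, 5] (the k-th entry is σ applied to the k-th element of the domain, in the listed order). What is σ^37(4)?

Tracing 4 → 2 → … returns to 4 after 7 steps, so 4 lies in a 7-cycle (1, 7, 6, 9, 8, 4, 2).
Powers repeat with period 7 on this cycle, and 37 mod 7 = 2, so σ^37(4) = σ^2(4).
Advancing 2 steps from 4: 4 → 2 → 1.

1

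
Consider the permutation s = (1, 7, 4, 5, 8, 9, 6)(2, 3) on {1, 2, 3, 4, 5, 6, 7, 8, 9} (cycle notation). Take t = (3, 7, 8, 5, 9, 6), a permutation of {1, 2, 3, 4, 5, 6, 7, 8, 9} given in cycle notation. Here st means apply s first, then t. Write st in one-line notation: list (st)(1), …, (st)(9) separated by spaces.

(st)(x) = t(s(x)). Computing each image: t(s(1)) = t(7) = 8, t(s(2)) = t(3) = 7, t(s(3)) = t(2) = 2, t(s(4)) = t(5) = 9, t(s(5)) = t(8) = 5, t(s(6)) = t(1) = 1, t(s(7)) = t(4) = 4, t(s(8)) = t(9) = 6, t(s(9)) = t(6) = 3.
Hence st = [8 7 2 9 5 1 4 6 3].

8 7 2 9 5 1 4 6 3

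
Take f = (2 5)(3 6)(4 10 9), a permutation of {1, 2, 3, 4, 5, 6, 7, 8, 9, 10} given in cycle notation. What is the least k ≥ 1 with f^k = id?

6

The disjoint cycles have lengths 3, 2, 2, 1, 1, 1.
Since disjoint cycles commute, ord(f) = lcm(3, 2, 2) = 6.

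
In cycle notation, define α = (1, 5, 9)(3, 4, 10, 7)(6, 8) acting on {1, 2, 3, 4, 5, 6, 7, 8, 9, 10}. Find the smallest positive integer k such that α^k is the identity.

12

The cycle type of α is (4, 3, 2, 1).
The order is lcm(4, 3, 2) = 12.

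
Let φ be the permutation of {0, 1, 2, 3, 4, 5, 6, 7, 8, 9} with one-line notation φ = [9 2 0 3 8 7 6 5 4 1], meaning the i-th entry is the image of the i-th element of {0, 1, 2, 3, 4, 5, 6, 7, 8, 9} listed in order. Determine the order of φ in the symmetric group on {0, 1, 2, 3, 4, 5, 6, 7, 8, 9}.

4

The disjoint-cycle form of φ has cycle lengths 4, 2, 2, 1, 1.
The order of φ is the least common multiple of its cycle lengths: lcm(4, 2, 2) = 4.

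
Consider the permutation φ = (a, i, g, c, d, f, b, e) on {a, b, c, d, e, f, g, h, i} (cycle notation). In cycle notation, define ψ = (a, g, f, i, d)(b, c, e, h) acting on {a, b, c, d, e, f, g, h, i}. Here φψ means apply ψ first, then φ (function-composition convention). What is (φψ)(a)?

c

ψ(a) = g, then φ(g) = c; composing gives (φψ)(a) = c.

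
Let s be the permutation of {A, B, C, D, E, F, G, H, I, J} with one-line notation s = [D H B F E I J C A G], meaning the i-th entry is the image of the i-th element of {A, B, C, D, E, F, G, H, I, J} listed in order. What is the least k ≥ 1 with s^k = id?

12

Decomposing into disjoint cycles gives cycle lengths 4, 3, 2, 1.
The order of s is the least common multiple of its cycle lengths: lcm(4, 3, 2) = 12.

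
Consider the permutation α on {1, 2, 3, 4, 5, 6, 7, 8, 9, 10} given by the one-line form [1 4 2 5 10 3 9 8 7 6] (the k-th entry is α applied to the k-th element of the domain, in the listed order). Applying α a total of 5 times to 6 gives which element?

Tracing 6 → 3 → … returns to 6 after 6 steps, so 6 lies in a 6-cycle (2, 4, 5, 10, 6, 3).
Advancing 5 steps from 6: 6 → 3 → 2 → 4 → 5 → 10.

10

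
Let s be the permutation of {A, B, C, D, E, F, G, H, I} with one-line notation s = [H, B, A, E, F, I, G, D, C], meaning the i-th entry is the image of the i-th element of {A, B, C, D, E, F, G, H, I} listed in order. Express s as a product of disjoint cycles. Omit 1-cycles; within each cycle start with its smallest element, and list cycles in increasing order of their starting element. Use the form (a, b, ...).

(A, H, D, E, F, I, C)

Iterating s from A gives A → H → D → E → F → I → C → A; that is the 7-cycle (A, H, D, E, F, I, C).
Repeating from the next unused element and collecting all non-trivial cycles gives (A, H, D, E, F, I, C).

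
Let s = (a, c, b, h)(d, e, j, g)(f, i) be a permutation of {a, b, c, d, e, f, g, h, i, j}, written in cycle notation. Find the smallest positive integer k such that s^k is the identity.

4

The disjoint cycles have lengths 4, 4, 2.
Since disjoint cycles commute, ord(s) = lcm(4, 4, 2) = 4.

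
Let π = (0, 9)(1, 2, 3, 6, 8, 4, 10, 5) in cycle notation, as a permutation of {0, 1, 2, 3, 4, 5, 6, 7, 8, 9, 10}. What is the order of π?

8

The cycle type of π is (8, 2, 1).
The order of π is the least common multiple of its cycle lengths: lcm(8, 2) = 8.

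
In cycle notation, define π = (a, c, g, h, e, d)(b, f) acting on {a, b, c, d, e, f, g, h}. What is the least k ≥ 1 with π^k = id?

6

The cycle type of π is (6, 2).
The order is lcm(6, 2) = 6.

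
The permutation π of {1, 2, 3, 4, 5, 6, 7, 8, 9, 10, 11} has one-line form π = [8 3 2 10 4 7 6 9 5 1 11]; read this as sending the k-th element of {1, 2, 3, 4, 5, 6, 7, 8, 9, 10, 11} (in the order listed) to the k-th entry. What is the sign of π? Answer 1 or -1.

-1

In disjoint-cycle form the cycle lengths are 6, 2, 2, 1.
A cycle is odd iff its length is even; π has 3 even-length cycles, so sgn(π) = (−1)^3 and π is odd.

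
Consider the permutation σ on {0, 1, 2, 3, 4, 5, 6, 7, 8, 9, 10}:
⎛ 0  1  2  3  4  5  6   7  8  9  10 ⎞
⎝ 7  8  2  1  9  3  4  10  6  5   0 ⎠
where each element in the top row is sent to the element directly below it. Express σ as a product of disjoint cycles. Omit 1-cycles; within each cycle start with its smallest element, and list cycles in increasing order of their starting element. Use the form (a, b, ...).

(0, 7, 10)(1, 8, 6, 4, 9, 5, 3)

Start at 0 and follow images: 0 → 7 → 10 → 0, giving the cycle (0, 7, 10).
Continuing from each remaining unvisited element yields (0, 7, 10)(1, 8, 6, 4, 9, 5, 3).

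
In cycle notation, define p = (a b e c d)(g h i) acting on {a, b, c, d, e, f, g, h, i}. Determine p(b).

b appears in (a b e c d); the next entry (wrapping around) is e.

e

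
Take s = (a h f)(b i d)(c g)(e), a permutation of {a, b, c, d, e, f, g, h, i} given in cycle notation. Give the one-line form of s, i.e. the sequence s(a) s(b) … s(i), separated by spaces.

Reading each image from the cycles: a→h, b→i, c→g, d→b, e→e, f→a, g→c, h→f, i→d.
So the one-line form is h i g b e a c f d.

h i g b e a c f d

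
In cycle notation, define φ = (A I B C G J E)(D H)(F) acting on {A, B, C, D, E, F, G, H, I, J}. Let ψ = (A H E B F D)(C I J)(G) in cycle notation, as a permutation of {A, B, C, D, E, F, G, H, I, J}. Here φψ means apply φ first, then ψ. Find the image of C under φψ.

G

First apply φ: φ(C) = G, then ψ(G) = G. Thus (φψ)(C) = G.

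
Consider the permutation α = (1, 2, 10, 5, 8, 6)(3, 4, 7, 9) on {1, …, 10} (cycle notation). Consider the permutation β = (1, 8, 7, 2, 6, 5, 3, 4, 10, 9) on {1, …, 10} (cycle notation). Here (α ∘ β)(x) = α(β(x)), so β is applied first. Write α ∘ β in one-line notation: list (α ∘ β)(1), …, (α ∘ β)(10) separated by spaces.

(α ∘ β)(x) = α(β(x)). Computing each image: α(β(1)) = α(8) = 6, α(β(2)) = α(6) = 1, α(β(3)) = α(4) = 7, α(β(4)) = α(10) = 5, α(β(5)) = α(3) = 4, α(β(6)) = α(5) = 8, α(β(7)) = α(2) = 10, α(β(8)) = α(7) = 9, α(β(9)) = α(1) = 2, α(β(10)) = α(9) = 3.
Hence α ∘ β = [6 1 7 5 4 8 10 9 2 3].

6 1 7 5 4 8 10 9 2 3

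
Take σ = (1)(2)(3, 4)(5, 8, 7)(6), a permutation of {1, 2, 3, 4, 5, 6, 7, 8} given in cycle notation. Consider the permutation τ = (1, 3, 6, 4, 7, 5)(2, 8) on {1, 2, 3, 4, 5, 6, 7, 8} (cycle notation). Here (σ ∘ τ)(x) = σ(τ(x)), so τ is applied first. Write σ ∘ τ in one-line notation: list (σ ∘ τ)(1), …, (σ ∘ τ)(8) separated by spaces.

4 7 6 5 1 3 8 2

(σ ∘ τ)(x) = σ(τ(x)). Computing each image: σ(τ(1)) = σ(3) = 4, σ(τ(2)) = σ(8) = 7, σ(τ(3)) = σ(6) = 6, σ(τ(4)) = σ(7) = 5, σ(τ(5)) = σ(1) = 1, σ(τ(6)) = σ(4) = 3, σ(τ(7)) = σ(5) = 8, σ(τ(8)) = σ(2) = 2.
Hence σ ∘ τ = [4 7 6 5 1 3 8 2].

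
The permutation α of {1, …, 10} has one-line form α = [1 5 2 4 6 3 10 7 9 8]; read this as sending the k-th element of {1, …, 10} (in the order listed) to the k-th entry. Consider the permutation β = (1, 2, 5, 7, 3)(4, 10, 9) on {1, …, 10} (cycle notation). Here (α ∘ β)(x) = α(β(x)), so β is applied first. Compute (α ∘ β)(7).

2

(α ∘ β)(7) = α(β(7)). β(7) = 3, then α(3) = 2. So (α ∘ β)(7) = 2.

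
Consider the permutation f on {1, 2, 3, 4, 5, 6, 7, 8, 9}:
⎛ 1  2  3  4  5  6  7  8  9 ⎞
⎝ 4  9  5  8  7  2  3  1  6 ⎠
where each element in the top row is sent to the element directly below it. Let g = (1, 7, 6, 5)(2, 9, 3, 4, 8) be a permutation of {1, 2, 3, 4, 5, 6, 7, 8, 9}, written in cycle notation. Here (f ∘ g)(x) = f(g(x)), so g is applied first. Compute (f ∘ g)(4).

g(4) = 8, then f(8) = 1; composing gives (f ∘ g)(4) = 1.

1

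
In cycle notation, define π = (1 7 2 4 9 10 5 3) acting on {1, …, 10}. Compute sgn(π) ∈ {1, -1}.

The cycle lengths are 8, 1, 1.
A cycle of length ℓ contributes ℓ−1 transpositions, so π is a product of 7 transpositions — odd.

-1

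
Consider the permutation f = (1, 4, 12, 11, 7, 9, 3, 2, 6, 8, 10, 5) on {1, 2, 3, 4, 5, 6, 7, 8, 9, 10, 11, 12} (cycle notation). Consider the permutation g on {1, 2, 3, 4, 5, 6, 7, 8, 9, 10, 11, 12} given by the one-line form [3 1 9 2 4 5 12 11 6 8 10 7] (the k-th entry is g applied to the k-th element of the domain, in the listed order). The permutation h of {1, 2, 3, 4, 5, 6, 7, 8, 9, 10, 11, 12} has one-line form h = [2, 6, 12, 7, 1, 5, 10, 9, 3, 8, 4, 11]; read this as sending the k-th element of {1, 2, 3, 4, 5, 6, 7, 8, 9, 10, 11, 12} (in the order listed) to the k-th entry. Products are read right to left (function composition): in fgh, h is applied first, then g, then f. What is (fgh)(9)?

3

Apply the permutations in order: h(9) = 3, then g(3) = 9, then f(9) = 3. So (fgh)(9) = 3.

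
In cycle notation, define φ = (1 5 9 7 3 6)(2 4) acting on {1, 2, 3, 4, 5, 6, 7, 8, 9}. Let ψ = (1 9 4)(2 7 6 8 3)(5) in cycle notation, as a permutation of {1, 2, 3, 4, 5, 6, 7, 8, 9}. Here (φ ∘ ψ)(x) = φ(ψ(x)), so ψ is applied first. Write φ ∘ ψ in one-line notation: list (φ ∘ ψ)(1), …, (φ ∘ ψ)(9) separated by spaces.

7 3 4 5 9 8 1 6 2

(φ ∘ ψ)(x) = φ(ψ(x)). Computing each image: φ(ψ(1)) = φ(9) = 7, φ(ψ(2)) = φ(7) = 3, φ(ψ(3)) = φ(2) = 4, φ(ψ(4)) = φ(1) = 5, φ(ψ(5)) = φ(5) = 9, φ(ψ(6)) = φ(8) = 8, φ(ψ(7)) = φ(6) = 1, φ(ψ(8)) = φ(3) = 6, φ(ψ(9)) = φ(4) = 2.
Hence φ ∘ ψ = [7 3 4 5 9 8 1 6 2].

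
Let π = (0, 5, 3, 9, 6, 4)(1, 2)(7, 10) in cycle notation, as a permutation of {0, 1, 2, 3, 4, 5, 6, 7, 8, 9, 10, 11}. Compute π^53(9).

3

9 lies in the 6-cycle (0, 5, 3, 9, 6, 4).
Since the cycle has length 6, π^53 acts on it the same as π^5 (53 mod 6 = 5).
Advancing 5 steps from 9: 9 → 6 → 4 → 0 → 5 → 3.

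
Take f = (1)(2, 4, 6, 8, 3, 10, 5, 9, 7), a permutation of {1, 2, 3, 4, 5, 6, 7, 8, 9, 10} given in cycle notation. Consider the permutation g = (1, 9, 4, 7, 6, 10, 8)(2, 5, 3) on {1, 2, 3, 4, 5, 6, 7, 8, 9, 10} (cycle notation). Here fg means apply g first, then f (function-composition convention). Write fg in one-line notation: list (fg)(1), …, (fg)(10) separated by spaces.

(fg)(x) = f(g(x)). Computing each image: f(g(1)) = f(9) = 7, f(g(2)) = f(5) = 9, f(g(3)) = f(2) = 4, f(g(4)) = f(7) = 2, f(g(5)) = f(3) = 10, f(g(6)) = f(10) = 5, f(g(7)) = f(6) = 8, f(g(8)) = f(1) = 1, f(g(9)) = f(4) = 6, f(g(10)) = f(8) = 3.
Hence fg = [7 9 4 2 10 5 8 1 6 3].

7 9 4 2 10 5 8 1 6 3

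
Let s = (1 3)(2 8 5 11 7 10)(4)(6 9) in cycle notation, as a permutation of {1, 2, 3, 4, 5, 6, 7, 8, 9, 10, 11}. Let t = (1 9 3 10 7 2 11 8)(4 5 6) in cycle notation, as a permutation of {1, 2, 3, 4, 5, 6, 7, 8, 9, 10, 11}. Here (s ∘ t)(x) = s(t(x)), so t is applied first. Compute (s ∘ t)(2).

7

(s ∘ t)(2) = s(t(2)). t(2) = 11, then s(11) = 7. So (s ∘ t)(2) = 7.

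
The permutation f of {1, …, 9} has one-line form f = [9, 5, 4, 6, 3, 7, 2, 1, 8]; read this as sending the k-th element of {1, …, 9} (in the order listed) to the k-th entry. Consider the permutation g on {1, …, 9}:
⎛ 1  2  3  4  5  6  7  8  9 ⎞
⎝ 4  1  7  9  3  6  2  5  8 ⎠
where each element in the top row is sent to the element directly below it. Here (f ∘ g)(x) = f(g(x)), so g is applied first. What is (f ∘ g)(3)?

2

First apply g: g(3) = 7, then f(7) = 2. Thus (f ∘ g)(3) = 2.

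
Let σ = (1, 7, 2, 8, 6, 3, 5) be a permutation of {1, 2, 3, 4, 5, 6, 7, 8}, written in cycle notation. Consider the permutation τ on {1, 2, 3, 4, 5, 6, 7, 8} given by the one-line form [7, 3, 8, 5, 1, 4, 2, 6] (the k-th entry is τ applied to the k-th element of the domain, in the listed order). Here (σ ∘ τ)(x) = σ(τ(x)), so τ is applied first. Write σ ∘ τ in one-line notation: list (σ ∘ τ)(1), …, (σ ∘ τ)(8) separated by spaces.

(σ ∘ τ)(x) = σ(τ(x)). Computing each image: σ(τ(1)) = σ(7) = 2, σ(τ(2)) = σ(3) = 5, σ(τ(3)) = σ(8) = 6, σ(τ(4)) = σ(5) = 1, σ(τ(5)) = σ(1) = 7, σ(τ(6)) = σ(4) = 4, σ(τ(7)) = σ(2) = 8, σ(τ(8)) = σ(6) = 3.
Hence σ ∘ τ = [2 5 6 1 7 4 8 3].

2 5 6 1 7 4 8 3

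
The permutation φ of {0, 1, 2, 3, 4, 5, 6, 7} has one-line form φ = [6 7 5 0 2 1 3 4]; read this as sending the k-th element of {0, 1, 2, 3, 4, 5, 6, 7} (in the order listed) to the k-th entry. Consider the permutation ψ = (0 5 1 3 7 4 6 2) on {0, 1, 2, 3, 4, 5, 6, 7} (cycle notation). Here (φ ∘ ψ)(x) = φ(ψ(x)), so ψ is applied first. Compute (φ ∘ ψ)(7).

2

(φ ∘ ψ)(7) = φ(ψ(7)). ψ(7) = 4, then φ(4) = 2. So (φ ∘ ψ)(7) = 2.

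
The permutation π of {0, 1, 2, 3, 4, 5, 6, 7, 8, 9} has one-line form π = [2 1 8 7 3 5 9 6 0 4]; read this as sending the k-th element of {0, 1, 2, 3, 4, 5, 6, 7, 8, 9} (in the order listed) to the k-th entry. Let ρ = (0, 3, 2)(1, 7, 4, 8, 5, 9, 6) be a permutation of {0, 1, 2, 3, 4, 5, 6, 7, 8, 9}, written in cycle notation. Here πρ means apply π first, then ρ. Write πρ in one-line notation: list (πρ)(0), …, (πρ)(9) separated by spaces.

0 7 5 4 2 9 6 1 3 8

(πρ)(x) = ρ(π(x)). Computing each image: ρ(π(0)) = ρ(2) = 0, ρ(π(1)) = ρ(1) = 7, ρ(π(2)) = ρ(8) = 5, ρ(π(3)) = ρ(7) = 4, ρ(π(4)) = ρ(3) = 2, ρ(π(5)) = ρ(5) = 9, ρ(π(6)) = ρ(9) = 6, ρ(π(7)) = ρ(6) = 1, ρ(π(8)) = ρ(0) = 3, ρ(π(9)) = ρ(4) = 8.
Hence πρ = [0 7 5 4 2 9 6 1 3 8].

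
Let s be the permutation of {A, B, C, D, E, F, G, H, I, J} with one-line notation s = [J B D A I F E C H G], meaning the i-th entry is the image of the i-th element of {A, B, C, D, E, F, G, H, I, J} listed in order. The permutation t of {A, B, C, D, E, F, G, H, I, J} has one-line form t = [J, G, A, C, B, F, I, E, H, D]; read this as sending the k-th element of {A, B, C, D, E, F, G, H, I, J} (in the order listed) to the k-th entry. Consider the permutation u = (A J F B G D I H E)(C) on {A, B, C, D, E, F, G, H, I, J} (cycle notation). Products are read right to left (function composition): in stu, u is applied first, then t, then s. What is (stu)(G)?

D

(stu)(G) = s(t(u(G))). u(G) = D, then t(D) = C, then s(C) = D, so the result is D.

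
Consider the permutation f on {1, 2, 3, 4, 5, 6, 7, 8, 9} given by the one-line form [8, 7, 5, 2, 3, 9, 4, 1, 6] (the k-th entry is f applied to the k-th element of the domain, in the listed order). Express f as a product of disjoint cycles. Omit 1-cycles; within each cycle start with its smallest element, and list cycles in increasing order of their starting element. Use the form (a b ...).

(1 8)(2 7 4)(3 5)(6 9)

Iterating f from 1 gives 1 → 8 → 1; that is the 2-cycle (1 8).
Repeating from the next unused element and collecting all non-trivial cycles gives (1 8)(2 7 4)(3 5)(6 9).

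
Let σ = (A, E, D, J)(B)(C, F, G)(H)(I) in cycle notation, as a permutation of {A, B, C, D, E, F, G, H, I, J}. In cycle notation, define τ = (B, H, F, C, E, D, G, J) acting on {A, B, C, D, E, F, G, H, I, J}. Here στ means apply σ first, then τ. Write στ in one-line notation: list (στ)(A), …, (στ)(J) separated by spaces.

D H C B G J E F I A

Chase each element through σ then τ: A → E → D; B → B → H; C → F → C; D → J → B; E → D → G; F → G → J; G → C → E; H → H → F; I → I → I; J → A → A.
So στ in one-line form is D H C B G J E F I A.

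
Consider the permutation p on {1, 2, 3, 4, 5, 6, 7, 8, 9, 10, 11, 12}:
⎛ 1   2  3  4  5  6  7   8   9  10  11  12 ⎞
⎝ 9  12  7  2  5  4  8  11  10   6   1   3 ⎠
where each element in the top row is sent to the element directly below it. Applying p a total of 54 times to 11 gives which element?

Tracing 11 → 1 → … returns to 11 after 11 steps, so 11 lies in an 11-cycle (1, 9, 10, 6, 4, 2, 12, 3, 7, 8, 11).
On an 11-cycle, p^11 is the identity, so p^54 = p^10 there (54 ≡ 10 mod 11).
Advancing 10 steps from 11: 11 → 1 → 9 → 10 → 6 → 4 → 2 → 12 → 3 → 7 → 8.

8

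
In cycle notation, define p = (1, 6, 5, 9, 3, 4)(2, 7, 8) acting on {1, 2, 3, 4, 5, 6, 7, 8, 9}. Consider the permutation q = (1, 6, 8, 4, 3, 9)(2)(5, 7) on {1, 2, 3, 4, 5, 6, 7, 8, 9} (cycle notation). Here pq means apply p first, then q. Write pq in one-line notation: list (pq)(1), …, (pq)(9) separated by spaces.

For each element, apply p then q: 1 → 6 → 8; 2 → 7 → 5; 3 → 4 → 3; 4 → 1 → 6; 5 → 9 → 1; 6 → 5 → 7; 7 → 8 → 4; 8 → 2 → 2; 9 → 3 → 9.
Collecting the images, pq = [8 5 3 6 1 7 4 2 9].

8 5 3 6 1 7 4 2 9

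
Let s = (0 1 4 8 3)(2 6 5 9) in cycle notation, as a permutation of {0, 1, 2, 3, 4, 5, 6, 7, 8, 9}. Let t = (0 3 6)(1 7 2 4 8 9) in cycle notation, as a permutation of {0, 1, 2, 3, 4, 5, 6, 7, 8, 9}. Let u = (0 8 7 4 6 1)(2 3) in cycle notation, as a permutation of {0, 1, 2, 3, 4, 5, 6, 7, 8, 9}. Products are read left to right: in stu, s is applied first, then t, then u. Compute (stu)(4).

9

Chase 4: s(4) = 8; t(8) = 9; u(9) = 9. Hence (stu)(4) = 9.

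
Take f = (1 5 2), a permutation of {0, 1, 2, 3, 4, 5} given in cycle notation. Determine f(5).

In the cycle (1 5 2), 5 is followed by 2, so f(5) = 2.

2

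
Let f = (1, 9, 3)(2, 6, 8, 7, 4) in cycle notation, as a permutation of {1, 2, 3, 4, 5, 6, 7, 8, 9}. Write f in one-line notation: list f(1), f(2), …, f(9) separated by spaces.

Image by image: 1↦9, 2↦6, 3↦1, 4↦2, 5↦5, 6↦8, 7↦4, 8↦7, 9↦3.
Listing these in domain order gives 9 6 1 2 5 8 4 7 3.

9 6 1 2 5 8 4 7 3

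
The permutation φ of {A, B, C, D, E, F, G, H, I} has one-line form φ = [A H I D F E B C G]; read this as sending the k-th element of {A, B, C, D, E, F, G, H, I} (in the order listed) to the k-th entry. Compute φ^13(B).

I

Tracing B → H → … returns to B after 5 steps, so B lies in a 5-cycle (B H C I G).
Since the cycle has length 5, φ^13 acts on it the same as φ^3 (13 mod 5 = 3).
Advancing 3 steps from B: B → H → C → I.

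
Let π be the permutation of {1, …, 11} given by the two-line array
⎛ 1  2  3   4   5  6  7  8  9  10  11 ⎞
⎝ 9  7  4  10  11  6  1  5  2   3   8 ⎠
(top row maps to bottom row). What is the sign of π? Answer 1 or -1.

In disjoint-cycle form the cycle lengths are 4, 3, 3, 1.
A cycle of length ℓ contributes ℓ−1 transpositions, so π is a product of 3 + 2 + 2 = 7 transpositions — odd.

-1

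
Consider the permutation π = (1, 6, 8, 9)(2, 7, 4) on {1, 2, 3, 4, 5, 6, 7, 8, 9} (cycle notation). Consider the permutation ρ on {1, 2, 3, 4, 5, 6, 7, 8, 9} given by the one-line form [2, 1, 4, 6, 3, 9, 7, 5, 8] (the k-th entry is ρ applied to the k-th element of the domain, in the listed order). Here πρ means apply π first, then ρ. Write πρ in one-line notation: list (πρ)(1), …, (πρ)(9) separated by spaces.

9 7 4 1 3 5 6 8 2

(πρ)(x) = ρ(π(x)). Computing each image: ρ(π(1)) = ρ(6) = 9, ρ(π(2)) = ρ(7) = 7, ρ(π(3)) = ρ(3) = 4, ρ(π(4)) = ρ(2) = 1, ρ(π(5)) = ρ(5) = 3, ρ(π(6)) = ρ(8) = 5, ρ(π(7)) = ρ(4) = 6, ρ(π(8)) = ρ(9) = 8, ρ(π(9)) = ρ(1) = 2.
Hence πρ = [9 7 4 1 3 5 6 8 2].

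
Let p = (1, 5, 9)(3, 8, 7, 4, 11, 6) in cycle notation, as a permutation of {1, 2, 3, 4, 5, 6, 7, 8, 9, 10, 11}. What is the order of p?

6

The cycle type of p is (6, 3, 1, 1).
The order of p is the least common multiple of its cycle lengths: lcm(6, 3) = 6.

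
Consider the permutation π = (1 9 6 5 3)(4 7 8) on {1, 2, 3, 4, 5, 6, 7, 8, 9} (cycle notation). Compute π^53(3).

6

3 lies in the 5-cycle (1 9 6 5 3).
Since the cycle has length 5, π^53 acts on it the same as π^3 (53 mod 5 = 3).
Advancing 3 steps from 3: 3 → 1 → 9 → 6.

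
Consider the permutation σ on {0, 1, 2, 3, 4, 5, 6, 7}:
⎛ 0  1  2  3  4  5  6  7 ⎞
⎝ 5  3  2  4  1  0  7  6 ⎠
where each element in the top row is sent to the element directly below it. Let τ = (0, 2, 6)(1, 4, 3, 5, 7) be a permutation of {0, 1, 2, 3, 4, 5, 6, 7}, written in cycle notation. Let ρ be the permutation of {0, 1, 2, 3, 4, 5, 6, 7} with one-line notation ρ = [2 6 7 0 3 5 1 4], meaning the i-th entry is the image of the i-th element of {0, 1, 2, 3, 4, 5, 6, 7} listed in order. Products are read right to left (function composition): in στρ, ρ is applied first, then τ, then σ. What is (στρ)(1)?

Chase 1: ρ(1) = 6; τ(6) = 0; σ(0) = 5. Hence (στρ)(1) = 5.

5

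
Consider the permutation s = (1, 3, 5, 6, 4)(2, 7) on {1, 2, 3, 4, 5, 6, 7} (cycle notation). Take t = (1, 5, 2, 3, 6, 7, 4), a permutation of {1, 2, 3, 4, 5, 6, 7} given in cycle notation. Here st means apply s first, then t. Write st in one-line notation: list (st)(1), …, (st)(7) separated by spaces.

6 4 2 5 7 1 3

(st)(x) = t(s(x)). Computing each image: t(s(1)) = t(3) = 6, t(s(2)) = t(7) = 4, t(s(3)) = t(5) = 2, t(s(4)) = t(1) = 5, t(s(5)) = t(6) = 7, t(s(6)) = t(4) = 1, t(s(7)) = t(2) = 3.
Hence st = [6 4 2 5 7 1 3].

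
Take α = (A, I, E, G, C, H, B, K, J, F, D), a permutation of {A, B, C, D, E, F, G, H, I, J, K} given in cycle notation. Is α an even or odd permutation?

even

The cycle lengths are 11.
A cycle is odd iff its length is even; α has 0 even-length cycles, so sgn(α) = (−1)^0 and α is even.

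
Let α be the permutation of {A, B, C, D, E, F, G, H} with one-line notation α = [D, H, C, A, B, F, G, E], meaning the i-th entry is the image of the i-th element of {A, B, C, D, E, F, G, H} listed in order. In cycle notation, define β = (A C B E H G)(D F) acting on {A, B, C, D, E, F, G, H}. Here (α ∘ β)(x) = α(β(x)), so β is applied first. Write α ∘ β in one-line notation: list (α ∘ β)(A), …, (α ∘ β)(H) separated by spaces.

(α ∘ β)(x) = α(β(x)). Computing each image: α(β(A)) = α(C) = C, α(β(B)) = α(E) = B, α(β(C)) = α(B) = H, α(β(D)) = α(F) = F, α(β(E)) = α(H) = E, α(β(F)) = α(D) = A, α(β(G)) = α(A) = D, α(β(H)) = α(G) = G.
Hence α ∘ β = [C B H F E A D G].

C B H F E A D G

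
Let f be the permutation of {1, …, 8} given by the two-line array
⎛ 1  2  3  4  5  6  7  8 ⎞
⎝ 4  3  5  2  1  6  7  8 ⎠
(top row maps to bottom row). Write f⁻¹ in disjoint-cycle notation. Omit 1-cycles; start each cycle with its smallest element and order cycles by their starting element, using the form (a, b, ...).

First write f in disjoint cycles: (1, 4, 2, 3, 5).
The inverse reverses every cycle; in canonical form, f⁻¹ = (1, 5, 3, 2, 4).

(1, 5, 3, 2, 4)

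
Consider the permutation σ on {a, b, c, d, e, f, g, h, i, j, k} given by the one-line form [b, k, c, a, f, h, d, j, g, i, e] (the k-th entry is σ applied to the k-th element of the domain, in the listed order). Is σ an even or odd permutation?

odd

In disjoint-cycle form the cycle lengths are 10, 1.
A cycle is odd iff its length is even; σ has 1 even-length cycle, so sgn(σ) = (−1)^1 and σ is odd.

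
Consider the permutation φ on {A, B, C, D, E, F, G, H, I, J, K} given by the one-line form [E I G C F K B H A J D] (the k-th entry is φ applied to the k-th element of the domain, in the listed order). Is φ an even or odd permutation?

even

In disjoint-cycle form the cycle lengths are 9, 1, 1.
A cycle is odd iff its length is even; φ has 0 even-length cycles, so sgn(φ) = (−1)^0 and φ is even.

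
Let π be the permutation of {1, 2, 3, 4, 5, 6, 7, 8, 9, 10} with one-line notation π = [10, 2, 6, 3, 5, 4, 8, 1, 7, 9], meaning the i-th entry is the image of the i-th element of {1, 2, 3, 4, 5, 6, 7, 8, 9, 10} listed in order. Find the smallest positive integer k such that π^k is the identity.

15

Decomposing into disjoint cycles gives cycle lengths 5, 3, 1, 1.
Since disjoint cycles commute, ord(π) = lcm(5, 3) = 15.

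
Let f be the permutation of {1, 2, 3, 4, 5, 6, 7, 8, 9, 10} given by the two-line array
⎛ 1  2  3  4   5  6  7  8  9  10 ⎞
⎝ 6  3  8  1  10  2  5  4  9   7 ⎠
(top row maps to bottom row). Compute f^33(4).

2

Tracing 4 → 1 → … returns to 4 after 6 steps, so 4 lies in a 6-cycle (1, 6, 2, 3, 8, 4).
Powers repeat with period 6 on this cycle, and 33 mod 6 = 3, so f^33(4) = f^3(4).
Stepping 3 places around the cycle: 4 → 1 → 6 → 2.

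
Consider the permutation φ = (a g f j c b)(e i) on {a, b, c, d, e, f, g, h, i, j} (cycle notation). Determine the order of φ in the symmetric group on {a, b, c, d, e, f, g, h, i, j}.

6

The cycle type of φ is (6, 2, 1, 1).
Since disjoint cycles commute, ord(φ) = lcm(6, 2) = 6.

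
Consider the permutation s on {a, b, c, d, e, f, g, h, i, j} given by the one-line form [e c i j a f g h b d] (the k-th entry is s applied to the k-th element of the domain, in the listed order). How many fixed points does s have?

3

The fixed points (elements with s(x) = x) are {f, g, h}, so there are 3.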